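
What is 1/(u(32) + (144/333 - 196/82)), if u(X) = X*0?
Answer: -1517/2970 ≈ -0.51077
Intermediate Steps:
u(X) = 0
1/(u(32) + (144/333 - 196/82)) = 1/(0 + (144/333 - 196/82)) = 1/(0 + (144*(1/333) - 196*1/82)) = 1/(0 + (16/37 - 98/41)) = 1/(0 - 2970/1517) = 1/(-2970/1517) = -1517/2970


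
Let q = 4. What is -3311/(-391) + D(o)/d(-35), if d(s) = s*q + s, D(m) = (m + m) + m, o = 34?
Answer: 539543/68425 ≈ 7.8852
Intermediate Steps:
D(m) = 3*m (D(m) = 2*m + m = 3*m)
d(s) = 5*s (d(s) = s*4 + s = 4*s + s = 5*s)
-3311/(-391) + D(o)/d(-35) = -3311/(-391) + (3*34)/((5*(-35))) = -3311*(-1/391) + 102/(-175) = 3311/391 + 102*(-1/175) = 3311/391 - 102/175 = 539543/68425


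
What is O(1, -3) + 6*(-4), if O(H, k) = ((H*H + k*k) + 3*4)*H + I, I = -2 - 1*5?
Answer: -9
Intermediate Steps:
I = -7 (I = -2 - 5 = -7)
O(H, k) = -7 + H*(12 + H**2 + k**2) (O(H, k) = ((H*H + k*k) + 3*4)*H - 7 = ((H**2 + k**2) + 12)*H - 7 = (12 + H**2 + k**2)*H - 7 = H*(12 + H**2 + k**2) - 7 = -7 + H*(12 + H**2 + k**2))
O(1, -3) + 6*(-4) = (-7 + 1**3 + 12*1 + 1*(-3)**2) + 6*(-4) = (-7 + 1 + 12 + 1*9) - 24 = (-7 + 1 + 12 + 9) - 24 = 15 - 24 = -9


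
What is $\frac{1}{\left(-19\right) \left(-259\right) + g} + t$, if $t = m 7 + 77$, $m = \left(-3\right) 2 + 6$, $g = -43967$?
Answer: $\frac{3006541}{39046} \approx 77.0$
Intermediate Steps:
$m = 0$ ($m = -6 + 6 = 0$)
$t = 77$ ($t = 0 \cdot 7 + 77 = 0 + 77 = 77$)
$\frac{1}{\left(-19\right) \left(-259\right) + g} + t = \frac{1}{\left(-19\right) \left(-259\right) - 43967} + 77 = \frac{1}{4921 - 43967} + 77 = \frac{1}{-39046} + 77 = - \frac{1}{39046} + 77 = \frac{3006541}{39046}$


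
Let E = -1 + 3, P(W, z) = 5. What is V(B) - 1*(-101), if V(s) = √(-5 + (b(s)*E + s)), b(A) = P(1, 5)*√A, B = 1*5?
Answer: 101 + √2*5^(¾) ≈ 105.73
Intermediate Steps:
B = 5
E = 2
b(A) = 5*√A
V(s) = √(-5 + s + 10*√s) (V(s) = √(-5 + ((5*√s)*2 + s)) = √(-5 + (10*√s + s)) = √(-5 + (s + 10*√s)) = √(-5 + s + 10*√s))
V(B) - 1*(-101) = √(-5 + 5 + 10*√5) - 1*(-101) = √(10*√5) + 101 = √2*5^(¾) + 101 = 101 + √2*5^(¾)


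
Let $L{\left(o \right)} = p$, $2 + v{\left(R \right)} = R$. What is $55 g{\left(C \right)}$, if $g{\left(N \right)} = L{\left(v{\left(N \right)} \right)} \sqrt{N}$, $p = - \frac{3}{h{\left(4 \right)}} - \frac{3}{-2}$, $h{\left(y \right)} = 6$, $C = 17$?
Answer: $55 \sqrt{17} \approx 226.77$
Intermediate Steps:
$v{\left(R \right)} = -2 + R$
$p = 1$ ($p = - \frac{3}{6} - \frac{3}{-2} = \left(-3\right) \frac{1}{6} - - \frac{3}{2} = - \frac{1}{2} + \frac{3}{2} = 1$)
$L{\left(o \right)} = 1$
$g{\left(N \right)} = \sqrt{N}$ ($g{\left(N \right)} = 1 \sqrt{N} = \sqrt{N}$)
$55 g{\left(C \right)} = 55 \sqrt{17}$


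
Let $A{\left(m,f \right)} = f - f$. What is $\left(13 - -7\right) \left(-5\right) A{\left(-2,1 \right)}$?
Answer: $0$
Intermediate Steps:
$A{\left(m,f \right)} = 0$
$\left(13 - -7\right) \left(-5\right) A{\left(-2,1 \right)} = \left(13 - -7\right) \left(-5\right) 0 = \left(13 + 7\right) \left(-5\right) 0 = 20 \left(-5\right) 0 = \left(-100\right) 0 = 0$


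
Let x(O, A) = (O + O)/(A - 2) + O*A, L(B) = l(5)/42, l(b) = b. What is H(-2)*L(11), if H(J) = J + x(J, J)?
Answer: 5/14 ≈ 0.35714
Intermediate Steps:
L(B) = 5/42
x(O, A) = A*O + 2*O/(-2 + A) (x(O, A) = (2*O)/(-2 + A) + A*O = 2*O/(-2 + A) + A*O = A*O + 2*O/(-2 + A))
H(J) = J + J*(2 + J**2 - 2*J)/(-2 + J)
H(-2)*L(11) = ((-2)**2*(-1 - 2)/(-2 - 2))*(5/42) = (4*(-3)/(-4))*(5/42) = (4*(-1/4)*(-3))*(5/42) = 3*(5/42) = 5/14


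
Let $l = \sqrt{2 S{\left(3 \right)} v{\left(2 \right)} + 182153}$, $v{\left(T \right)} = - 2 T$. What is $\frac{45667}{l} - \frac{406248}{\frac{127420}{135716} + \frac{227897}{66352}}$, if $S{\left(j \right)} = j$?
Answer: $- \frac{914568656985984}{9845960273} + \frac{45667 \sqrt{182129}}{182129} \approx -92781.0$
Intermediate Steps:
$l = \sqrt{182129}$ ($l = \sqrt{2 \cdot 3 \left(\left(-2\right) 2\right) + 182153} = \sqrt{6 \left(-4\right) + 182153} = \sqrt{-24 + 182153} = \sqrt{182129} \approx 426.77$)
$\frac{45667}{l} - \frac{406248}{\frac{127420}{135716} + \frac{227897}{66352}} = \frac{45667}{\sqrt{182129}} - \frac{406248}{\frac{127420}{135716} + \frac{227897}{66352}} = 45667 \frac{\sqrt{182129}}{182129} - \frac{406248}{127420 \cdot \frac{1}{135716} + 227897 \cdot \frac{1}{66352}} = \frac{45667 \sqrt{182129}}{182129} - \frac{406248}{\frac{31855}{33929} + \frac{227897}{66352}} = \frac{45667 \sqrt{182129}}{182129} - \frac{406248}{\frac{9845960273}{2251257008}} = \frac{45667 \sqrt{182129}}{182129} - \frac{914568656985984}{9845960273} = - \frac{914568656985984}{9845960273} + \frac{45667 \sqrt{182129}}{182129}$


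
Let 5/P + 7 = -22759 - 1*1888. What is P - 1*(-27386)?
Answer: 675174439/24654 ≈ 27386.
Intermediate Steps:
P = -5/24654 (P = 5/(-7 + (-22759 - 1*1888)) = 5/(-7 + (-22759 - 1888)) = 5/(-7 - 24647) = 5/(-24654) = 5*(-1/24654) = -5/24654 ≈ -0.00020281)
P - 1*(-27386) = -5/24654 - 1*(-27386) = -5/24654 + 27386 = 675174439/24654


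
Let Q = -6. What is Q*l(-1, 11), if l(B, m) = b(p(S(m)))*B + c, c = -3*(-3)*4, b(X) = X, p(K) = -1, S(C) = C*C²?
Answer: -222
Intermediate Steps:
S(C) = C³
c = 36 (c = 9*4 = 36)
l(B, m) = 36 - B (l(B, m) = -B + 36 = 36 - B)
Q*l(-1, 11) = -6*(36 - 1*(-1)) = -6*(36 + 1) = -6*37 = -222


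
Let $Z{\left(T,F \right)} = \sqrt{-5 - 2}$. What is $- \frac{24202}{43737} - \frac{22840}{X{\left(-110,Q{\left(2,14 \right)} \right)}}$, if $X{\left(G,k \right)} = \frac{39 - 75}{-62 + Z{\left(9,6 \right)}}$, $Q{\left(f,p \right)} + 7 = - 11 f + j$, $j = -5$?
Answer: $- \frac{5161330186}{131211} + \frac{5710 i \sqrt{7}}{9} \approx -39336.0 + 1678.6 i$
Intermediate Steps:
$Q{\left(f,p \right)} = -12 - 11 f$ ($Q{\left(f,p \right)} = -7 - \left(5 + 11 f\right) = -12 - 11 f$)
$Z{\left(T,F \right)} = i \sqrt{7}$ ($Z{\left(T,F \right)} = \sqrt{-7} = i \sqrt{7}$)
$X{\left(G,k \right)} = - \frac{36}{-62 + i \sqrt{7}}$ ($X{\left(G,k \right)} = \frac{39 - 75}{-62 + i \sqrt{7}} = - \frac{36}{-62 + i \sqrt{7}}$)
$- \frac{24202}{43737} - \frac{22840}{X{\left(-110,Q{\left(2,14 \right)} \right)}} = - \frac{24202}{43737} - \frac{22840}{\frac{2232}{3851} + \frac{36 i \sqrt{7}}{3851}}$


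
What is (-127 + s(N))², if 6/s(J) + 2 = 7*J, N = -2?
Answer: 1038361/64 ≈ 16224.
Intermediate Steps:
s(J) = 6/(-2 + 7*J)
(-127 + s(N))² = (-127 + 6/(-2 + 7*(-2)))² = (-127 + 6/(-2 - 14))² = (-127 + 6/(-16))² = (-127 + 6*(-1/16))² = (-127 - 3/8)² = (-1019/8)² = 1038361/64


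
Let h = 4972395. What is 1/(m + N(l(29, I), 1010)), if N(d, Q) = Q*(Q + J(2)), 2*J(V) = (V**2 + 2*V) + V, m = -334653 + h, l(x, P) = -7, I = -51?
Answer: 1/5662892 ≈ 1.7659e-7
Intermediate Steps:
m = 4637742 (m = -334653 + 4972395 = 4637742)
J(V) = V**2/2 + 3*V/2 (J(V) = ((V**2 + 2*V) + V)/2 = (V**2 + 3*V)/2 = V**2/2 + 3*V/2)
N(d, Q) = Q*(5 + Q) (N(d, Q) = Q*(Q + (1/2)*2*(3 + 2)) = Q*(Q + (1/2)*2*5) = Q*(Q + 5) = Q*(5 + Q))
1/(m + N(l(29, I), 1010)) = 1/(4637742 + 1010*(5 + 1010)) = 1/(4637742 + 1010*1015) = 1/(4637742 + 1025150) = 1/5662892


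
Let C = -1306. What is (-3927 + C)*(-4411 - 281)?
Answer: 24553236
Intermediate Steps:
(-3927 + C)*(-4411 - 281) = (-3927 - 1306)*(-4411 - 281) = -5233*(-4692) = 24553236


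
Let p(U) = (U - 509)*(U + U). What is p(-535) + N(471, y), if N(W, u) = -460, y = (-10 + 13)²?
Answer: 1116620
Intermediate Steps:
y = 9 (y = 3² = 9)
p(U) = 2*U*(-509 + U) (p(U) = (-509 + U)*(2*U) = 2*U*(-509 + U))
p(-535) + N(471, y) = 2*(-535)*(-509 - 535) - 460 = 2*(-535)*(-1044) - 460 = 1117080 - 460 = 1116620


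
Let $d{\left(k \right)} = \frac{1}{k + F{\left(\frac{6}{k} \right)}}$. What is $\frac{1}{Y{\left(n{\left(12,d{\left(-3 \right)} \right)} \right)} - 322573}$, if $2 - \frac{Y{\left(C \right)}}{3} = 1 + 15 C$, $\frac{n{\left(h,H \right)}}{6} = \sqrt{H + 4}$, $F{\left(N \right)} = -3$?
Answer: $- \frac{32257}{10405112545} + \frac{9 \sqrt{138}}{20810225090} \approx -3.095 \cdot 10^{-6}$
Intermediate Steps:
$d{\left(k \right)} = \frac{1}{-3 + k}$ ($d{\left(k \right)} = \frac{1}{k - 3} = \frac{1}{-3 + k}$)
$n{\left(h,H \right)} = 6 \sqrt{4 + H}$ ($n{\left(h,H \right)} = 6 \sqrt{H + 4} = 6 \sqrt{4 + H}$)
$Y{\left(C \right)} = 3 - 45 C$ ($Y{\left(C \right)} = 6 - 3 \left(1 + 15 C\right) = 6 - \left(3 + 45 C\right) = 3 - 45 C$)
$\frac{1}{Y{\left(n{\left(12,d{\left(-3 \right)} \right)} \right)} - 322573} = \frac{1}{\left(3 - 45 \cdot 6 \sqrt{4 + \frac{1}{-3 - 3}}\right) - 322573} = \frac{1}{\left(3 - 45 \cdot 6 \sqrt{4 + \frac{1}{-6}}\right) - 322573} = \frac{1}{\left(3 - 45 \cdot 6 \sqrt{4 - \frac{1}{6}}\right) - 322573} = \frac{1}{\left(3 - 45 \cdot 6 \sqrt{\frac{23}{6}}\right) - 322573} = \frac{1}{\left(3 - 45 \cdot 6 \frac{\sqrt{138}}{6}\right) - 322573} = \frac{1}{\left(3 - 45 \sqrt{138}\right) - 322573} = \frac{1}{-322570 - 45 \sqrt{138}}$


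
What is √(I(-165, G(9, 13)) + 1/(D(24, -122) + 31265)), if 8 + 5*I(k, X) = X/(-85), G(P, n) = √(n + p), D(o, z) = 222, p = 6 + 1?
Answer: √(-8371597385 - 24622834*√5)/72335 ≈ 1.2691*I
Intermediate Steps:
p = 7
G(P, n) = √(7 + n) (G(P, n) = √(n + 7) = √(7 + n))
I(k, X) = -8/5 - X/425 (I(k, X) = -8/5 + (X/(-85))/5 = -8/5 + (X*(-1/85))/5 = -8/5 + (-X/85)/5 = -8/5 - X/425)
√(I(-165, G(9, 13)) + 1/(D(24, -122) + 31265)) = √((-8/5 - √(7 + 13)/425) + 1/(222 + 31265)) = √((-8/5 - 2*√5/425) + 1/31487) = √(-251891/157435 - 2*√5/425)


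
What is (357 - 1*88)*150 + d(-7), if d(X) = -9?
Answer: 40341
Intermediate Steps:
(357 - 1*88)*150 + d(-7) = (357 - 1*88)*150 - 9 = (357 - 88)*150 - 9 = 269*150 - 9 = 40350 - 9 = 40341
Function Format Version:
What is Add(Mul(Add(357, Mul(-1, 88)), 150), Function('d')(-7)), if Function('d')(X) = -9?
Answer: 40341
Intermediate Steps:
Add(Mul(Add(357, Mul(-1, 88)), 150), Function('d')(-7)) = Add(Mul(Add(357, Mul(-1, 88)), 150), -9) = Add(Mul(Add(357, -88), 150), -9) = Add(Mul(269, 150), -9) = Add(40350, -9) = 40341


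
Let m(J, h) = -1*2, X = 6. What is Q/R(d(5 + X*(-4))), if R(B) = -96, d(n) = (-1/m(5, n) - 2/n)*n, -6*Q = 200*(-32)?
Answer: -100/9 ≈ -11.111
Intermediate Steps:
Q = 3200/3 (Q = -100*(-32)/3 = -1/6*(-6400) = 3200/3 ≈ 1066.7)
m(J, h) = -2
d(n) = n*(1/2 - 2/n) (d(n) = (-1/(-2) - 2/n)*n = (-1*(-1/2) - 2/n)*n = (1/2 - 2/n)*n = n*(1/2 - 2/n))
Q/R(d(5 + X*(-4))) = (3200/3)/(-96) = (3200/3)*(-1/96) = -100/9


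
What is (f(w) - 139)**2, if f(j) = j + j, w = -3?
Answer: 21025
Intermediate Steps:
f(j) = 2*j
(f(w) - 139)**2 = (2*(-3) - 139)**2 = (-6 - 139)**2 = (-145)**2 = 21025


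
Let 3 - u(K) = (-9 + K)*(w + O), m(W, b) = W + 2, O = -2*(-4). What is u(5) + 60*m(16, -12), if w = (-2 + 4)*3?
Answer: 1139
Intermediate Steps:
O = 8
w = 6 (w = 2*3 = 6)
m(W, b) = 2 + W
u(K) = 129 - 14*K (u(K) = 3 - (-9 + K)*(6 + 8) = 3 - (-9 + K)*14 = 3 - (-126 + 14*K) = 3 + (126 - 14*K) = 129 - 14*K)
u(5) + 60*m(16, -12) = (129 - 14*5) + 60*(2 + 16) = (129 - 70) + 60*18 = 59 + 1080 = 1139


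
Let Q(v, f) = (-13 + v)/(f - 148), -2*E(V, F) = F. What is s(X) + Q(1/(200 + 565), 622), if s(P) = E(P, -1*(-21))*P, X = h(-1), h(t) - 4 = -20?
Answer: 30454268/181305 ≈ 167.97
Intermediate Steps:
h(t) = -16 (h(t) = 4 - 20 = -16)
X = -16
E(V, F) = -F/2
Q(v, f) = (-13 + v)/(-148 + f)
s(P) = -21*P/2 (s(P) = (-(-1)*(-21)/2)*P = (-1/2*21)*P = -21*P/2)
s(X) + Q(1/(200 + 565), 622) = -21/2*(-16) + (-13 + 1/(200 + 565))/(-148 + 622) = 168 + (-13 + 1/765)/474 = 168 + (1/474)*(-9944/765) = 168 - 4972/181305 = 30454268/181305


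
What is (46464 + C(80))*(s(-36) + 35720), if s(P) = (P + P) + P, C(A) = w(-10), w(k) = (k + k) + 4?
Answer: 1654106176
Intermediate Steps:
w(k) = 4 + 2*k (w(k) = 2*k + 4 = 4 + 2*k)
C(A) = -16 (C(A) = 4 + 2*(-10) = 4 - 20 = -16)
s(P) = 3*P (s(P) = 2*P + P = 3*P)
(46464 + C(80))*(s(-36) + 35720) = (46464 - 16)*(3*(-36) + 35720) = 46448*(-108 + 35720) = 46448*35612 = 1654106176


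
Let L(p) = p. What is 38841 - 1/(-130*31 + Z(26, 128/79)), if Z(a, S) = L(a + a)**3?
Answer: 5304826097/136578 ≈ 38841.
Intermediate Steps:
Z(a, S) = 8*a**3 (Z(a, S) = (a + a)**3 = (2*a)**3 = 8*a**3)
38841 - 1/(-130*31 + Z(26, 128/79)) = 38841 - 1/(-130*31 + 8*26**3) = 38841 - 1/(-4030 + 8*17576) = 38841 - 1/(-4030 + 140608) = 38841 - 1/136578 = 5304826097/136578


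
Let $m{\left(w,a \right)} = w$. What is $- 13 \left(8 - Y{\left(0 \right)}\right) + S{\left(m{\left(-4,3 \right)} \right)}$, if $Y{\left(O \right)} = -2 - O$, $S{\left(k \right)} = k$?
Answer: $-134$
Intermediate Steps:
$- 13 \left(8 - Y{\left(0 \right)}\right) + S{\left(m{\left(-4,3 \right)} \right)} = - 13 \left(8 - \left(-2 - 0\right)\right) - 4 = - 13 \left(8 - \left(-2 + 0\right)\right) - 4 = - 13 \left(8 - -2\right) - 4 = - 13 \left(8 + 2\right) - 4 = \left(-13\right) 10 - 4 = -130 - 4 = -134$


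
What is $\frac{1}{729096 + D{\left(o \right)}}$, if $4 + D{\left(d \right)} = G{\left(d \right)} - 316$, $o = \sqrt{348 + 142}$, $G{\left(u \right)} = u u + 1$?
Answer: $\frac{1}{729267} \approx 1.3712 \cdot 10^{-6}$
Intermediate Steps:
$G{\left(u \right)} = 1 + u^{2}$ ($G{\left(u \right)} = u^{2} + 1 = 1 + u^{2}$)
$o = 7 \sqrt{10}$ ($o = \sqrt{490} = 7 \sqrt{10} \approx 22.136$)
$D{\left(d \right)} = -319 + d^{2}$ ($D{\left(d \right)} = -4 + \left(\left(1 + d^{2}\right) - 316\right) = -4 + \left(-315 + d^{2}\right) = -319 + d^{2}$)
$\frac{1}{729096 + D{\left(o \right)}} = \frac{1}{729096 - \left(319 - \left(7 \sqrt{10}\right)^{2}\right)} = \frac{1}{729096 + \left(-319 + 490\right)} = \frac{1}{729096 + 171} = \frac{1}{729267}$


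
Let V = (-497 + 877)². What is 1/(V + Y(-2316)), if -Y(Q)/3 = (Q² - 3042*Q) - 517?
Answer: -1/37081433 ≈ -2.6968e-8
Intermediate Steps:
Y(Q) = 1551 - 3*Q² + 9126*Q (Y(Q) = -3*((Q² - 3042*Q) - 517) = -3*(-517 + Q² - 3042*Q) = 1551 - 3*Q² + 9126*Q)
V = 144400 (V = 380² = 144400)
1/(V + Y(-2316)) = 1/(144400 + (1551 - 3*(-2316)² + 9126*(-2316))) = 1/(144400 + (1551 - 3*5363856 - 21135816)) = 1/(144400 + (1551 - 16091568 - 21135816)) = 1/(144400 - 37225833) = 1/(-37081433) = -1/37081433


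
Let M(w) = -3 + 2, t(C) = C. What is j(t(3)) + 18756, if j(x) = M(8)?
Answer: 18755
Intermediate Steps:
M(w) = -1
j(x) = -1
j(t(3)) + 18756 = -1 + 18756 = 18755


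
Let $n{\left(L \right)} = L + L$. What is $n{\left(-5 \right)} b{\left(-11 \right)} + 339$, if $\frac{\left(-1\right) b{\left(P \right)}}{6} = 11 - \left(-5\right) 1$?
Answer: $1299$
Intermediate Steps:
$b{\left(P \right)} = -96$ ($b{\left(P \right)} = - 6 \left(11 - \left(-5\right) 1\right) = - 6 \left(11 - -5\right) = - 6 \left(11 + 5\right) = \left(-6\right) 16 = -96$)
$n{\left(L \right)} = 2 L$
$n{\left(-5 \right)} b{\left(-11 \right)} + 339 = 2 \left(-5\right) \left(-96\right) + 339 = \left(-10\right) \left(-96\right) + 339 = 960 + 339 = 1299$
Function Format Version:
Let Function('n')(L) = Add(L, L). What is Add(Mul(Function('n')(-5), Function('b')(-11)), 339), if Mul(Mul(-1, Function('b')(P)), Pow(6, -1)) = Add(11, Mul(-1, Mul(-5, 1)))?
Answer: 1299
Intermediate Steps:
Function('b')(P) = -96 (Function('b')(P) = Mul(-6, Add(11, Mul(-1, Mul(-5, 1)))) = Mul(-6, Add(11, Mul(-1, -5))) = Mul(-6, Add(11, 5)) = Mul(-6, 16) = -96)
Function('n')(L) = Mul(2, L)
Add(Mul(Function('n')(-5), Function('b')(-11)), 339) = Add(Mul(Mul(2, -5), -96), 339) = Add(Mul(-10, -96), 339) = Add(960, 339) = 1299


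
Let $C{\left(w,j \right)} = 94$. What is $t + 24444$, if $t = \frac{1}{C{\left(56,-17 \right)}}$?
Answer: $\frac{2297737}{94} \approx 24444.0$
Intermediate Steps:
$t = \frac{1}{94} \approx 0.010638$
$t + 24444 = \frac{1}{94} + 24444 = \frac{2297737}{94}$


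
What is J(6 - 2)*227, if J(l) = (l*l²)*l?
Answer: 58112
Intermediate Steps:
J(l) = l⁴ (J(l) = l³*l = l⁴)
J(6 - 2)*227 = (6 - 2)⁴*227 = 4⁴*227 = 256*227 = 58112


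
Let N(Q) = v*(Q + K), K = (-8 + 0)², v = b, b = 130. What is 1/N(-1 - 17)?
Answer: 1/5980 ≈ 0.00016722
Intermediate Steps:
v = 130
K = 64 (K = (-8)² = 64)
N(Q) = 8320 + 130*Q (N(Q) = 130*(Q + 64) = 130*(64 + Q) = 8320 + 130*Q)
1/N(-1 - 17) = 1/(8320 + 130*(-1 - 17)) = 1/(8320 + 130*(-18)) = 1/(8320 - 2340) = 1/5980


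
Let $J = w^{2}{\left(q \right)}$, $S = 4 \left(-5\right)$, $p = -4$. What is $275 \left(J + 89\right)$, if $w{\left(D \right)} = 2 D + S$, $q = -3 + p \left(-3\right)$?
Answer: $25575$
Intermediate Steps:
$S = -20$
$q = 9$ ($q = -3 - -12 = -3 + 12 = 9$)
$w{\left(D \right)} = -20 + 2 D$ ($w{\left(D \right)} = 2 D - 20 = -20 + 2 D$)
$J = 4$ ($J = \left(-20 + 2 \cdot 9\right)^{2} = \left(-20 + 18\right)^{2} = \left(-2\right)^{2} = 4$)
$275 \left(J + 89\right) = 275 \left(4 + 89\right) = 275 \cdot 93 = 25575$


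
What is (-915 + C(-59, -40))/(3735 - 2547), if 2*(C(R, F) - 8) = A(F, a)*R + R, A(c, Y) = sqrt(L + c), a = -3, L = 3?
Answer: -1873/2376 - 59*I*sqrt(37)/2376 ≈ -0.7883 - 0.15105*I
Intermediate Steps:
A(c, Y) = sqrt(3 + c)
C(R, F) = 8 + R/2 + R*sqrt(3 + F)/2 (C(R, F) = 8 + (sqrt(3 + F)*R + R)/2 = 8 + (R*sqrt(3 + F) + R)/2 = 8 + (R + R*sqrt(3 + F))/2 = 8 + (R/2 + R*sqrt(3 + F)/2) = 8 + R/2 + R*sqrt(3 + F)/2)
(-915 + C(-59, -40))/(3735 - 2547) = (-915 + (8 + (1/2)*(-59) + (1/2)*(-59)*sqrt(3 - 40)))/(3735 - 2547) = (-915 + (8 - 59/2 + (1/2)*(-59)*sqrt(-37)))/1188 = (-915 + (8 - 59/2 + (1/2)*(-59)*(I*sqrt(37))))*(1/1188) = (-915 + (8 - 59/2 - 59*I*sqrt(37)/2))*(1/1188) = (-915 + (-43/2 - 59*I*sqrt(37)/2))*(1/1188) = (-1873/2 - 59*I*sqrt(37)/2)*(1/1188) = -1873/2376 - 59*I*sqrt(37)/2376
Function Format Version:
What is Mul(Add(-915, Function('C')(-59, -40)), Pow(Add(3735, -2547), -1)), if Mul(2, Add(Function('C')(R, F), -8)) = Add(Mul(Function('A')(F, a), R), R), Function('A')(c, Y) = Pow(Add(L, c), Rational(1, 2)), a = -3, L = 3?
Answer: Add(Rational(-1873, 2376), Mul(Rational(-59, 2376), I, Pow(37, Rational(1, 2)))) ≈ Add(-0.78830, Mul(-0.15105, I))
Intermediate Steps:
Function('A')(c, Y) = Pow(Add(3, c), Rational(1, 2))
Function('C')(R, F) = Add(8, Mul(Rational(1, 2), R), Mul(Rational(1, 2), R, Pow(Add(3, F), Rational(1, 2)))) (Function('C')(R, F) = Add(8, Mul(Rational(1, 2), Add(Mul(Pow(Add(3, F), Rational(1, 2)), R), R))) = Add(8, Mul(Rational(1, 2), Add(Mul(R, Pow(Add(3, F), Rational(1, 2))), R))) = Add(8, Mul(Rational(1, 2), Add(R, Mul(R, Pow(Add(3, F), Rational(1, 2)))))) = Add(8, Add(Mul(Rational(1, 2), R), Mul(Rational(1, 2), R, Pow(Add(3, F), Rational(1, 2))))) = Add(8, Mul(Rational(1, 2), R), Mul(Rational(1, 2), R, Pow(Add(3, F), Rational(1, 2)))))
Mul(Add(-915, Function('C')(-59, -40)), Pow(Add(3735, -2547), -1)) = Mul(Add(-915, Add(8, Mul(Rational(1, 2), -59), Mul(Rational(1, 2), -59, Pow(Add(3, -40), Rational(1, 2))))), Pow(Add(3735, -2547), -1)) = Mul(Add(-915, Add(8, Rational(-59, 2), Mul(Rational(1, 2), -59, Pow(-37, Rational(1, 2))))), Pow(1188, -1)) = Mul(Add(-915, Add(8, Rational(-59, 2), Mul(Rational(1, 2), -59, Mul(I, Pow(37, Rational(1, 2)))))), Rational(1, 1188)) = Mul(Add(-915, Add(8, Rational(-59, 2), Mul(Rational(-59, 2), I, Pow(37, Rational(1, 2))))), Rational(1, 1188)) = Mul(Add(-915, Add(Rational(-43, 2), Mul(Rational(-59, 2), I, Pow(37, Rational(1, 2))))), Rational(1, 1188)) = Mul(Add(Rational(-1873, 2), Mul(Rational(-59, 2), I, Pow(37, Rational(1, 2)))), Rational(1, 1188)) = Add(Rational(-1873, 2376), Mul(Rational(-59, 2376), I, Pow(37, Rational(1, 2))))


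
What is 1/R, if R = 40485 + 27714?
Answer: 1/68199 ≈ 1.4663e-5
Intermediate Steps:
R = 68199
1/R = 1/68199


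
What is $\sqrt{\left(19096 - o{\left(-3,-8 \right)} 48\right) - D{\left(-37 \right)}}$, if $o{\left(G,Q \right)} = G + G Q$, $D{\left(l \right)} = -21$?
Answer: $\sqrt{18109} \approx 134.57$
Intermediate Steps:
$\sqrt{\left(19096 - o{\left(-3,-8 \right)} 48\right) - D{\left(-37 \right)}} = \sqrt{\left(19096 - - 3 \left(1 - 8\right) 48\right) - -21} = \sqrt{\left(19096 - \left(-3\right) \left(-7\right) 48\right) + 21} = \sqrt{\left(19096 - 21 \cdot 48\right) + 21} = \sqrt{\left(19096 - 1008\right) + 21} = \sqrt{18088 + 21} = \sqrt{18109}$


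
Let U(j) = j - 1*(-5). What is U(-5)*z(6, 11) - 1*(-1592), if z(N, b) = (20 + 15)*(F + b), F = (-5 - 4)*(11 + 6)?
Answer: 1592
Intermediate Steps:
F = -153 (F = -9*17 = -153)
U(j) = 5 + j (U(j) = j + 5 = 5 + j)
z(N, b) = -5355 + 35*b (z(N, b) = (20 + 15)*(-153 + b) = 35*(-153 + b) = -5355 + 35*b)
U(-5)*z(6, 11) - 1*(-1592) = (5 - 5)*(-5355 + 35*11) - 1*(-1592) = 0*(-5355 + 385) + 1592 = 0*(-4970) + 1592 = 0 + 1592 = 1592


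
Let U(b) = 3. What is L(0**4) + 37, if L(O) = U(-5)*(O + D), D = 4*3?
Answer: 73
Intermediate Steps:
D = 12
L(O) = 36 + 3*O (L(O) = 3*(O + 12) = 3*(12 + O) = 36 + 3*O)
L(0**4) + 37 = (36 + 3*0**4) + 37 = (36 + 3*0) + 37 = (36 + 0) + 37 = 36 + 37 = 73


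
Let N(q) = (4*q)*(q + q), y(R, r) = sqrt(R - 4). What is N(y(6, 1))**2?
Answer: 256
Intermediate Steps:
y(R, r) = sqrt(-4 + R)
N(q) = 8*q**2 (N(q) = (4*q)*(2*q) = 8*q**2)
N(y(6, 1))**2 = (8*(sqrt(-4 + 6))**2)**2 = (8*(sqrt(2))**2)**2 = (8*2)**2 = 16**2 = 256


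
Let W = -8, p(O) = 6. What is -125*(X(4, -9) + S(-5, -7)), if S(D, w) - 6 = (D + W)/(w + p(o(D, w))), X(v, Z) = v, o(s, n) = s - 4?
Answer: -2875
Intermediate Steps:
o(s, n) = -4 + s
S(D, w) = 6 + (-8 + D)/(6 + w) (S(D, w) = 6 + (D - 8)/(w + 6) = 6 + (-8 + D)/(6 + w))
-125*(X(4, -9) + S(-5, -7)) = -125*(4 + (28 - 5 + 6*(-7))/(6 - 7)) = -125*(4 + (28 - 5 - 42)/(-1)) = -125*(4 - 1*(-19)) = -125*(4 + 19) = -125*23 = -2875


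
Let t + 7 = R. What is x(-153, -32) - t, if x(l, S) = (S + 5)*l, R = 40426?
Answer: -36288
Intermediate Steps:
x(l, S) = l*(5 + S) (x(l, S) = (5 + S)*l = l*(5 + S))
t = 40419 (t = -7 + 40426 = 40419)
x(-153, -32) - t = -153*(5 - 32) - 1*40419 = -153*(-27) - 40419 = 4131 - 40419 = -36288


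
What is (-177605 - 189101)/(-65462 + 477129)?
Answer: -366706/411667 ≈ -0.89078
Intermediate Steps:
(-177605 - 189101)/(-65462 + 477129) = -366706/411667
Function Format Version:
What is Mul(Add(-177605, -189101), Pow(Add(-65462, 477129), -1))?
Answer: Rational(-366706, 411667) ≈ -0.89078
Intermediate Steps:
Mul(Add(-177605, -189101), Pow(Add(-65462, 477129), -1)) = Mul(-366706, Pow(411667, -1)) = Mul(-366706, Rational(1, 411667)) = Rational(-366706, 411667)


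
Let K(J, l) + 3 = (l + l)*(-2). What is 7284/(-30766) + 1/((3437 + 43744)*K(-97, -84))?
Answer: -57220440883/241686512559 ≈ -0.23675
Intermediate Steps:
K(J, l) = -3 - 4*l (K(J, l) = -3 + (l + l)*(-2) = -3 + (2*l)*(-2) = -3 - 4*l)
7284/(-30766) + 1/((3437 + 43744)*K(-97, -84)) = 7284/(-30766) + 1/((3437 + 43744)*(-3 - 4*(-84))) = 7284*(-1/30766) + 1/(47181*(-3 + 336)) = -3642/15383 + (1/47181)/333 = -3642/15383 + (1/47181)*(1/333) = -3642/15383 + 1/15711273 = -57220440883/241686512559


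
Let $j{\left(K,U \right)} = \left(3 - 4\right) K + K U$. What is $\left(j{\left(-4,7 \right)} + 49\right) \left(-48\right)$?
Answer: $-1200$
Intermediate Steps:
$j{\left(K,U \right)} = - K + K U$
$\left(j{\left(-4,7 \right)} + 49\right) \left(-48\right) = \left(- 4 \left(-1 + 7\right) + 49\right) \left(-48\right) = \left(\left(-4\right) 6 + 49\right) \left(-48\right) = \left(-24 + 49\right) \left(-48\right) = 25 \left(-48\right) = -1200$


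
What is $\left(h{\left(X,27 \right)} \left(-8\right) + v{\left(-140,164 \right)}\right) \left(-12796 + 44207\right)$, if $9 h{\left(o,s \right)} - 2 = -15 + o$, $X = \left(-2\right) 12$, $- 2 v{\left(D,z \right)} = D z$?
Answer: $\frac{3254682176}{9} \approx 3.6163 \cdot 10^{8}$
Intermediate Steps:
$v{\left(D,z \right)} = - \frac{D z}{2}$
$X = -24$
$h{\left(o,s \right)} = - \frac{13}{9} + \frac{o}{9}$ ($h{\left(o,s \right)} = \frac{2}{9} + \frac{-15 + o}{9} = \frac{2}{9} + \left(- \frac{5}{3} + \frac{o}{9}\right) = - \frac{13}{9} + \frac{o}{9}$)
$\left(h{\left(X,27 \right)} \left(-8\right) + v{\left(-140,164 \right)}\right) \left(-12796 + 44207\right) = \left(\left(- \frac{13}{9} + \frac{1}{9} \left(-24\right)\right) \left(-8\right) - \left(-70\right) 164\right) \left(-12796 + 44207\right) = \left(\left(- \frac{13}{9} - \frac{8}{3}\right) \left(-8\right) + 11480\right) 31411 = \left(\left(- \frac{37}{9}\right) \left(-8\right) + 11480\right) 31411 = \left(\frac{296}{9} + 11480\right) 31411 = \frac{103616}{9} \cdot 31411 = \frac{3254682176}{9}$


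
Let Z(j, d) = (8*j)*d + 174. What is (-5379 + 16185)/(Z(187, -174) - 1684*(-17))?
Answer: -5403/115751 ≈ -0.046678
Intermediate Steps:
Z(j, d) = 174 + 8*d*j (Z(j, d) = 8*d*j + 174 = 174 + 8*d*j)
(-5379 + 16185)/(Z(187, -174) - 1684*(-17)) = (-5379 + 16185)/((174 + 8*(-174)*187) - 1684*(-17)) = 10806/((174 - 260304) + 28628) = 10806/(-260130 + 28628) = 10806/(-231502) = 10806*(-1/231502) = -5403/115751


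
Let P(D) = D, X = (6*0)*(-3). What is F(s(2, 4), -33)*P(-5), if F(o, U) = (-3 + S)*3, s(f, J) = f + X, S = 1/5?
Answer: 42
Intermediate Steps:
X = 0 (X = 0*(-3) = 0)
S = 1/5 ≈ 0.20000
s(f, J) = f (s(f, J) = f + 0 = f)
F(o, U) = -42/5 (F(o, U) = (-3 + 1/5)*3 = -14/5*3 = -42/5)
F(s(2, 4), -33)*P(-5) = -42/5*(-5) = 42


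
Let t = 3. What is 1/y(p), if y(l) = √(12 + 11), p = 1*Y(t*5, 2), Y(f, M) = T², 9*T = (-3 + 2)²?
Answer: √23/23 ≈ 0.20851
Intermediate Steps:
T = ⅑ (T = (-3 + 2)²/9 = (⅑)*(-1)² = (⅑)*1 = ⅑ ≈ 0.11111)
Y(f, M) = 1/81 (Y(f, M) = (⅑)² = 1/81)
p = 1/81 (p = 1*(1/81) = 1/81 ≈ 0.012346)
y(l) = √23
1/y(p) = 1/(√23) = √23/23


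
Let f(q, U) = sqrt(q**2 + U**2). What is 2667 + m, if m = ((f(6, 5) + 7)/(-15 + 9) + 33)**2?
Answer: 66277/18 - 191*sqrt(61)/18 ≈ 3599.2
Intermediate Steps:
f(q, U) = sqrt(U**2 + q**2)
m = (191/6 - sqrt(61)/6)**2 (m = ((sqrt(5**2 + 6**2) + 7)/(-15 + 9) + 33)**2 = ((sqrt(25 + 36) + 7)/(-6) + 33)**2 = ((sqrt(61) + 7)*(-1/6) + 33)**2 = ((7 + sqrt(61))*(-1/6) + 33)**2 = ((-7/6 - sqrt(61)/6) + 33)**2 = (191/6 - sqrt(61)/6)**2 ≈ 932.18)
2667 + m = 2667 + (191 - sqrt(61))**2/36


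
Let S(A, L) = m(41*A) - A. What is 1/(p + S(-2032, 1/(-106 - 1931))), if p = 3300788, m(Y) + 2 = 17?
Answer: 1/3302835 ≈ 3.0277e-7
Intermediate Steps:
m(Y) = 15 (m(Y) = -2 + 17 = 15)
S(A, L) = 15 - A
1/(p + S(-2032, 1/(-106 - 1931))) = 1/(3300788 + (15 - 1*(-2032))) = 1/(3300788 + (15 + 2032)) = 1/(3300788 + 2047) = 1/3302835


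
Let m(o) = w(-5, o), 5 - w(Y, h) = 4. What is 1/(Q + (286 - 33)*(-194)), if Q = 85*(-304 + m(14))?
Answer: -1/74837 ≈ -1.3362e-5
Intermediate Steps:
w(Y, h) = 1 (w(Y, h) = 5 - 1*4 = 5 - 4 = 1)
m(o) = 1
Q = -25755 (Q = 85*(-304 + 1) = 85*(-303) = -25755)
1/(Q + (286 - 33)*(-194)) = 1/(-25755 + (286 - 33)*(-194)) = 1/(-25755 + 253*(-194)) = 1/(-25755 - 49082) = 1/(-74837) = -1/74837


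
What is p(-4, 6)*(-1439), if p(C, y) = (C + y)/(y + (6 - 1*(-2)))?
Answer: -1439/7 ≈ -205.57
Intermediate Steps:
p(C, y) = (C + y)/(8 + y) (p(C, y) = (C + y)/(y + (6 + 2)) = (C + y)/(y + 8) = (C + y)/(8 + y))
p(-4, 6)*(-1439) = ((-4 + 6)/(8 + 6))*(-1439) = (2/14)*(-1439) = ((1/14)*2)*(-1439) = (⅐)*(-1439) = -1439/7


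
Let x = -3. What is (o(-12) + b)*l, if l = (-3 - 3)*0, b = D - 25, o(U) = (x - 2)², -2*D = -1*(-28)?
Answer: 0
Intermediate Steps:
D = -14 (D = -(-1)*(-28)/2 = -½*28 = -14)
o(U) = 25 (o(U) = (-3 - 2)² = (-5)² = 25)
b = -39 (b = -14 - 25 = -39)
l = 0 (l = -6*0 = 0)
(o(-12) + b)*l = (25 - 39)*0 = -14*0 = 0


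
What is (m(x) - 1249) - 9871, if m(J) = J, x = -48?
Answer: -11168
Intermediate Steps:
(m(x) - 1249) - 9871 = (-48 - 1249) - 9871 = -1297 - 9871 = -11168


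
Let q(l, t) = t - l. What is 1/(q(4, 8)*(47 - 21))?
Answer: 1/104 ≈ 0.0096154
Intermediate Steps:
1/(q(4, 8)*(47 - 21)) = 1/((8 - 1*4)*(47 - 21)) = 1/((8 - 4)*26) = 1/(4*26) = 1/104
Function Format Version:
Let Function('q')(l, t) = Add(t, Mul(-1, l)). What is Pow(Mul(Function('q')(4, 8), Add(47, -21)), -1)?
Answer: Rational(1, 104) ≈ 0.0096154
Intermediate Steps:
Pow(Mul(Function('q')(4, 8), Add(47, -21)), -1) = Pow(Mul(Add(8, Mul(-1, 4)), Add(47, -21)), -1) = Pow(Mul(Add(8, -4), 26), -1) = Pow(Mul(4, 26), -1) = Pow(104, -1) = Rational(1, 104)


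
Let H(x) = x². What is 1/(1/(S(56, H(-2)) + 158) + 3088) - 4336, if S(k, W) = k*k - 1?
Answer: -44091848467/10168785 ≈ -4336.0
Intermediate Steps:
S(k, W) = -1 + k² (S(k, W) = k² - 1 = -1 + k²)
1/(1/(S(56, H(-2)) + 158) + 3088) - 4336 = 1/(1/((-1 + 56²) + 158) + 3088) - 4336 = 1/(1/((-1 + 3136) + 158) + 3088) - 4336 = 1/(1/(3135 + 158) + 3088) - 4336 = 1/(1/3293 + 3088) - 4336 = 1/(10168785/3293) - 4336 = 3293/10168785 - 4336 = -44091848467/10168785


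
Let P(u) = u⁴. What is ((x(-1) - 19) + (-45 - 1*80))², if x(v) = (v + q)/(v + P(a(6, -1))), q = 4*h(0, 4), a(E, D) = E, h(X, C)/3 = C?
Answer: 34757263489/1677025 ≈ 20726.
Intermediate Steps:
h(X, C) = 3*C
q = 48 (q = 4*(3*4) = 4*12 = 48)
x(v) = (48 + v)/(1296 + v) (x(v) = (v + 48)/(v + 6⁴) = (48 + v)/(v + 1296) = (48 + v)/(1296 + v))
((x(-1) - 19) + (-45 - 1*80))² = (((48 - 1)/(1296 - 1) - 19) + (-45 - 1*80))² = ((47/1295 - 19) + (-45 - 80))² = (((1/1295)*47 - 19) - 125)² = ((47/1295 - 19) - 125)² = (-24558/1295 - 125)² = (-186433/1295)² = 34757263489/1677025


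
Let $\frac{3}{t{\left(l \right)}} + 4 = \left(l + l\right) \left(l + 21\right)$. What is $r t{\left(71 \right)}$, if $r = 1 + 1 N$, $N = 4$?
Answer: $\frac{3}{2612} \approx 0.0011485$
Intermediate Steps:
$r = 5$ ($r = 1 + 1 \cdot 4 = 1 + 4 = 5$)
$t{\left(l \right)} = \frac{3}{-4 + 2 l \left(21 + l\right)}$ ($t{\left(l \right)} = \frac{3}{-4 + \left(l + l\right) \left(l + 21\right)} = \frac{3}{-4 + 2 l \left(21 + l\right)}$)
$r t{\left(71 \right)} = 5 \frac{3}{2 \left(-2 + 71^{2} + 21 \cdot 71\right)} = 5 \frac{3}{2 \left(-2 + 5041 + 1491\right)} = 5 \frac{3}{2 \cdot 6530} = 5 \cdot \frac{3}{2} \cdot \frac{1}{6530} = 5 \cdot \frac{3}{13060} = \frac{3}{2612}$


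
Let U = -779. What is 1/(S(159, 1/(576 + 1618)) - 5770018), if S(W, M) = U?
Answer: -1/5770797 ≈ -1.7329e-7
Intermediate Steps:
S(W, M) = -779
1/(S(159, 1/(576 + 1618)) - 5770018) = 1/(-779 - 5770018) = 1/(-5770797) = -1/5770797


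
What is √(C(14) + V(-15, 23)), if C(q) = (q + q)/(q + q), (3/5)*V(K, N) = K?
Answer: 2*I*√6 ≈ 4.899*I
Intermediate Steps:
V(K, N) = 5*K/3
C(q) = 1 (C(q) = (2*q)/((2*q)) = (2*q)*(1/(2*q)) = 1)
√(C(14) + V(-15, 23)) = √(1 + (5/3)*(-15)) = √(1 - 25) = √(-24) = 2*I*√6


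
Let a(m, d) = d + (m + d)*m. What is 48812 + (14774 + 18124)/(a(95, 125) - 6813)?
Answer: 346874521/7106 ≈ 48814.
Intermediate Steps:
a(m, d) = d + m*(d + m) (a(m, d) = d + (d + m)*m = d + m*(d + m))
48812 + (14774 + 18124)/(a(95, 125) - 6813) = 48812 + (14774 + 18124)/((125 + 95**2 + 125*95) - 6813) = 48812 + 32898/((125 + 9025 + 11875) - 6813) = 48812 + 32898/(21025 - 6813) = 48812 + 32898/14212 = 48812 + 32898*(1/14212) = 48812 + 16449/7106 = 346874521/7106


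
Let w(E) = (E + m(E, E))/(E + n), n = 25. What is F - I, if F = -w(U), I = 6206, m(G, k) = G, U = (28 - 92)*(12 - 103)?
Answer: -36310542/5849 ≈ -6208.0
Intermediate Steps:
U = 5824 (U = -64*(-91) = 5824)
w(E) = 2*E/(25 + E) (w(E) = (E + E)/(E + 25) = (2*E)/(25 + E) = 2*E/(25 + E))
F = -11648/5849 (F = -2*5824/(25 + 5824) = -2*5824/5849 = -1*11648/5849 = -11648/5849 ≈ -1.9915)
F - I = -11648/5849 - 1*6206 = -11648/5849 - 6206 = -36310542/5849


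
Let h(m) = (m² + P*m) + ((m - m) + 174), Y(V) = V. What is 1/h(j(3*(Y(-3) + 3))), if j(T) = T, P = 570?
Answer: 1/174 ≈ 0.0057471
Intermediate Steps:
h(m) = 174 + m² + 570*m (h(m) = (m² + 570*m) + ((m - m) + 174) = (m² + 570*m) + (0 + 174) = (m² + 570*m) + 174 = 174 + m² + 570*m)
1/h(j(3*(Y(-3) + 3))) = 1/(174 + (3*(-3 + 3))² + 570*(3*(-3 + 3))) = 1/(174 + (3*0)² + 570*(3*0)) = 1/(174 + 0² + 570*0) = 1/(174 + 0 + 0) = 1/174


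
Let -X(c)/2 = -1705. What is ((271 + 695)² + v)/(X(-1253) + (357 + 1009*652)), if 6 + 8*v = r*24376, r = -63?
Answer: 988259/882180 ≈ 1.1202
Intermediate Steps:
X(c) = 3410 (X(c) = -2*(-1705) = 3410)
v = -767847/4 (v = -¾ + (-63*24376)/8 = -¾ + (⅛)*(-1535688) = -¾ - 191961 = -767847/4 ≈ -1.9196e+5)
((271 + 695)² + v)/(X(-1253) + (357 + 1009*652)) = ((271 + 695)² - 767847/4)/(3410 + (357 + 1009*652)) = (966² - 767847/4)/(3410 + (357 + 657868)) = (933156 - 767847/4)/(3410 + 658225) = (2964777/4)/661635 = (2964777/4)*(1/661635) = 988259/882180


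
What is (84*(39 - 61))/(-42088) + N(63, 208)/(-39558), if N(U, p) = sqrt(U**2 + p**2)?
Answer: 231/5261 - sqrt(47233)/39558 ≈ 0.038414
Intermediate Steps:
(84*(39 - 61))/(-42088) + N(63, 208)/(-39558) = (84*(39 - 61))/(-42088) + sqrt(63**2 + 208**2)/(-39558) = (84*(-22))*(-1/42088) + sqrt(3969 + 43264)*(-1/39558) = -1848*(-1/42088) + sqrt(47233)*(-1/39558) = 231/5261 - sqrt(47233)/39558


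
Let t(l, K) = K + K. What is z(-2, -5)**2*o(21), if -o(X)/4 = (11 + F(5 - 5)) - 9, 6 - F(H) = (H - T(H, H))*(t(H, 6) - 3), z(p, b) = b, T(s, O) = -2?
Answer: 1000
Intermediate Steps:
t(l, K) = 2*K
F(H) = -12 - 9*H (F(H) = 6 - (H - 1*(-2))*(2*6 - 3) = 6 - (H + 2)*(12 - 3) = 6 - (2 + H)*9 = 6 - (18 + 9*H) = 6 + (-18 - 9*H) = -12 - 9*H)
o(X) = 40 (o(X) = -4*((11 + (-12 - 9*(5 - 5))) - 9) = -4*((11 + (-12 - 9*0)) - 9) = -4*((11 + (-12 + 0)) - 9) = -4*((11 - 12) - 9) = -4*(-1 - 9) = -4*(-10) = 40)
z(-2, -5)**2*o(21) = (-5)**2*40 = 25*40 = 1000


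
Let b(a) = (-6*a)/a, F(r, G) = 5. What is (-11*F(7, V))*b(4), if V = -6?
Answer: 330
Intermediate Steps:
b(a) = -6
(-11*F(7, V))*b(4) = -11*5*(-6) = -55*(-6) = 330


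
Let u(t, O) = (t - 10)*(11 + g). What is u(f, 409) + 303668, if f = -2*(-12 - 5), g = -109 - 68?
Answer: 299684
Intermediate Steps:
g = -177
f = 34 (f = -2*(-17) = 34)
u(t, O) = 1660 - 166*t (u(t, O) = (t - 10)*(11 - 177) = (-10 + t)*(-166) = 1660 - 166*t)
u(f, 409) + 303668 = (1660 - 166*34) + 303668 = (1660 - 5644) + 303668 = -3984 + 303668 = 299684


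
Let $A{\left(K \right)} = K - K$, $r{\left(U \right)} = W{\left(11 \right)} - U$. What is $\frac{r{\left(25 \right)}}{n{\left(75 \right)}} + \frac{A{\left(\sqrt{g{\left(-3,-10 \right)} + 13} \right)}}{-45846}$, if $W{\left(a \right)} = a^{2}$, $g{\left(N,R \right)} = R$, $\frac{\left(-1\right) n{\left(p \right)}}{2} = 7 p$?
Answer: $- \frac{16}{175} \approx -0.091429$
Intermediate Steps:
$n{\left(p \right)} = - 14 p$ ($n{\left(p \right)} = - 2 \cdot 7 p = - 14 p$)
$r{\left(U \right)} = 121 - U$ ($r{\left(U \right)} = 11^{2} - U = 121 - U$)
$A{\left(K \right)} = 0$
$\frac{r{\left(25 \right)}}{n{\left(75 \right)}} + \frac{A{\left(\sqrt{g{\left(-3,-10 \right)} + 13} \right)}}{-45846} = \frac{121 - 25}{\left(-14\right) 75} + \frac{0}{-45846} = \frac{121 - 25}{-1050} + 0 \left(- \frac{1}{45846}\right) = 96 \left(- \frac{1}{1050}\right) + 0 = - \frac{16}{175} + 0 = - \frac{16}{175}$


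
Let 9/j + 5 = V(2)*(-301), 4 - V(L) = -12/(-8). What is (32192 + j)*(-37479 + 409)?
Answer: -120529056956/101 ≈ -1.1934e+9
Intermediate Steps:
V(L) = 5/2 (V(L) = 4 - (-12)/(-8) = 4 - (-12)*(-1)/8 = 4 - 1*3/2 = 4 - 3/2 = 5/2)
j = -6/505 (j = 9/(-5 + (5/2)*(-301)) = 9/(-5 - 1505/2) = 9/(-1515/2) = 9*(-2/1515) = -6/505 ≈ -0.011881)
(32192 + j)*(-37479 + 409) = (32192 - 6/505)*(-37479 + 409) = (16256954/505)*(-37070) = -120529056956/101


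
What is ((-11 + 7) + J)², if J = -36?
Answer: 1600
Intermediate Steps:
((-11 + 7) + J)² = ((-11 + 7) - 36)² = (-4 - 36)² = (-40)² = 1600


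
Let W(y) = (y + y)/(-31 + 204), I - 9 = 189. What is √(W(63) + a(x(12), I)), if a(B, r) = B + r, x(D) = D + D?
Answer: 26*√9861/173 ≈ 14.924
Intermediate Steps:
I = 198 (I = 9 + 189 = 198)
x(D) = 2*D
W(y) = 2*y/173 (W(y) = (2*y)/173 = (2*y)*(1/173) = 2*y/173)
√(W(63) + a(x(12), I)) = √((2/173)*63 + (2*12 + 198)) = √(126/173 + (24 + 198)) = √(126/173 + 222) = √(38532/173) = 26*√9861/173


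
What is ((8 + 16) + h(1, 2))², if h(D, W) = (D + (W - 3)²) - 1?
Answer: 625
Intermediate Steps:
h(D, W) = -1 + D + (-3 + W)² (h(D, W) = (D + (-3 + W)²) - 1 = -1 + D + (-3 + W)²)
((8 + 16) + h(1, 2))² = ((8 + 16) + (-1 + 1 + (-3 + 2)²))² = (24 + (-1 + 1 + (-1)²))² = (24 + (-1 + 1 + 1))² = (24 + 1)² = 25² = 625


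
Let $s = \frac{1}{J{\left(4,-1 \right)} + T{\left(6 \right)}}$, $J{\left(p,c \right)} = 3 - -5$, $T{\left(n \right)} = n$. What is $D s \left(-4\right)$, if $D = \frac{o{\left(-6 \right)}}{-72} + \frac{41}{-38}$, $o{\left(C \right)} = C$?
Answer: $\frac{227}{798} \approx 0.28446$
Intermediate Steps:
$J{\left(p,c \right)} = 8$ ($J{\left(p,c \right)} = 3 + 5 = 8$)
$s = \frac{1}{14}$ ($s = \frac{1}{8 + 6} = \frac{1}{14} \approx 0.071429$)
$D = - \frac{227}{228}$ ($D = - \frac{6}{-72} + \frac{41}{-38} = \left(-6\right) \left(- \frac{1}{72}\right) + 41 \left(- \frac{1}{38}\right) = \frac{1}{12} - \frac{41}{38} = - \frac{227}{228} \approx -0.99561$)
$D s \left(-4\right) = \left(- \frac{227}{228}\right) \frac{1}{14} \left(-4\right) = \left(- \frac{227}{3192}\right) \left(-4\right) = \frac{227}{798}$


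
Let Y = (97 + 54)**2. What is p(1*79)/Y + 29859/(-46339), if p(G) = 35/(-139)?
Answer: -94634915066/146863999921 ≈ -0.64437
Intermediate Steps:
Y = 22801 (Y = 151**2 = 22801)
p(G) = -35/139 (p(G) = 35*(-1/139) = -35/139)
p(1*79)/Y + 29859/(-46339) = -35/139/22801 + 29859/(-46339) = -35/139*1/22801 + 29859*(-1/46339) = -35/3169339 - 29859/46339 = -94634915066/146863999921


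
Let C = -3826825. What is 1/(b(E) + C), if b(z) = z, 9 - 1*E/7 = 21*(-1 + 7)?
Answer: -1/3827644 ≈ -2.6126e-7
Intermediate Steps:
E = -819 (E = 63 - 147*(-1 + 7) = 63 - 147*6 = 63 - 7*126 = 63 - 882 = -819)
1/(b(E) + C) = 1/(-819 - 3826825) = 1/(-3827644) = -1/3827644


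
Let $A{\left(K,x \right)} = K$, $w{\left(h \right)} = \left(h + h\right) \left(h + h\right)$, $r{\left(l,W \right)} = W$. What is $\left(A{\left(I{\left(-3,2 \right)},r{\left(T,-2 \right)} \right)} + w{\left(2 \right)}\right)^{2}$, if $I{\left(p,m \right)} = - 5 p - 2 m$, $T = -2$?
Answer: $729$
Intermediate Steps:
$w{\left(h \right)} = 4 h^{2}$ ($w{\left(h \right)} = 2 h 2 h = 4 h^{2}$)
$\left(A{\left(I{\left(-3,2 \right)},r{\left(T,-2 \right)} \right)} + w{\left(2 \right)}\right)^{2} = \left(\left(\left(-5\right) \left(-3\right) - 4\right) + 4 \cdot 2^{2}\right)^{2} = \left(\left(15 - 4\right) + 4 \cdot 4\right)^{2} = \left(11 + 16\right)^{2} = 27^{2} = 729$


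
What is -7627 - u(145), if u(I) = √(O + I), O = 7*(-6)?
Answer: -7627 - √103 ≈ -7637.1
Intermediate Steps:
O = -42
u(I) = √(-42 + I)
-7627 - u(145) = -7627 - √(-42 + 145) = -7627 - √103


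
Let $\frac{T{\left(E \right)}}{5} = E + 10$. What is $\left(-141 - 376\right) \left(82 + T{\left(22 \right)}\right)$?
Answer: $-125114$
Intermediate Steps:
$T{\left(E \right)} = 50 + 5 E$ ($T{\left(E \right)} = 5 \left(E + 10\right) = 5 \left(10 + E\right) = 50 + 5 E$)
$\left(-141 - 376\right) \left(82 + T{\left(22 \right)}\right) = \left(-141 - 376\right) \left(82 + \left(50 + 5 \cdot 22\right)\right) = - 517 \left(82 + \left(50 + 110\right)\right) = - 517 \left(82 + 160\right) = \left(-517\right) 242 = -125114$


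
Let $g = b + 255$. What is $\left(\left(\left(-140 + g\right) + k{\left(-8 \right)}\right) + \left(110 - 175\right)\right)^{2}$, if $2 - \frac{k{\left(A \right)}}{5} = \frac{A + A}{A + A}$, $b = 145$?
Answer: $40000$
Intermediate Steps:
$k{\left(A \right)} = 5$ ($k{\left(A \right)} = 10 - 5 \frac{A + A}{A + A} = 10 - 5 \frac{2 A}{2 A} = 10 - 5 \cdot 2 A \frac{1}{2 A} = 10 - 5 = 5$)
$g = 400$ ($g = 145 + 255 = 400$)
$\left(\left(\left(-140 + g\right) + k{\left(-8 \right)}\right) + \left(110 - 175\right)\right)^{2} = \left(\left(\left(-140 + 400\right) + 5\right) + \left(110 - 175\right)\right)^{2} = \left(\left(260 + 5\right) - 65\right)^{2} = \left(265 - 65\right)^{2} = 200^{2} = 40000$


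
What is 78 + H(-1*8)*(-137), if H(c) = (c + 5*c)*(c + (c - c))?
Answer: -52530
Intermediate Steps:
H(c) = 6*c² (H(c) = (6*c)*(c + 0) = (6*c)*c = 6*c²)
78 + H(-1*8)*(-137) = 78 + (6*(-1*8)²)*(-137) = 78 + (6*(-8)²)*(-137) = 78 + (6*64)*(-137) = 78 + 384*(-137) = 78 - 52608 = -52530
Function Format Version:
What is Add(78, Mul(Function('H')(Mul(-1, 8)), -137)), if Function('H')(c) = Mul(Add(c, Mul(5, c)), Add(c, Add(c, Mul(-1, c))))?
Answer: -52530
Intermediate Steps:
Function('H')(c) = Mul(6, Pow(c, 2)) (Function('H')(c) = Mul(Mul(6, c), Add(c, 0)) = Mul(Mul(6, c), c) = Mul(6, Pow(c, 2)))
Add(78, Mul(Function('H')(Mul(-1, 8)), -137)) = Add(78, Mul(Mul(6, Pow(Mul(-1, 8), 2)), -137)) = Add(78, Mul(Mul(6, Pow(-8, 2)), -137)) = Add(78, Mul(Mul(6, 64), -137)) = Add(78, Mul(384, -137)) = Add(78, -52608) = -52530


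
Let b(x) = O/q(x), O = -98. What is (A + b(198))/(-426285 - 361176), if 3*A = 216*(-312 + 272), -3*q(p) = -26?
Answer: 12529/3412331 ≈ 0.0036717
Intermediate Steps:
q(p) = 26/3 (q(p) = -⅓*(-26) = 26/3)
A = -2880 (A = (216*(-312 + 272))/3 = (216*(-40))/3 = (⅓)*(-8640) = -2880)
b(x) = -147/13 (b(x) = -98/26/3 = -98*3/26 = -147/13)
(A + b(198))/(-426285 - 361176) = (-2880 - 147/13)/(-426285 - 361176) = -37587/13/(-787461) = -37587/13*(-1/787461) = 12529/3412331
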